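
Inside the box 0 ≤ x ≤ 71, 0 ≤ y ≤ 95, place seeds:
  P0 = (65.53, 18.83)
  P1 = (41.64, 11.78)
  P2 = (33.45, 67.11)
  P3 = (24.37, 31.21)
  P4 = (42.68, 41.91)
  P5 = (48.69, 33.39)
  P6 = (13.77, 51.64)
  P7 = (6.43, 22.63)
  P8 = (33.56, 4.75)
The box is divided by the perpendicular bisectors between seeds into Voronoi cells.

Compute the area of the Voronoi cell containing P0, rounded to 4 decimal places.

Area of P0's cell: 529.5086

1. box [0,71]×[0,95]: [(0, 0) (71, 0) (71, 95) (0, 95)]
2. ⊥bis P0·P1 via (53.585,15.305): [(58.1015, 0) (71, 0) (71, 95) (30.0668, 95)]  |A|=2557.0035
3. ⊥bis P0·P2 via (49.49,42.97): [(46.0881, 40.7096) (58.1015, 0) (71, 0) (71, 57.2625)]  |A|=975.8051
4. ⊥bis P0·P3 via (44.95,25.02): [(50.5635, 43.6833) (47.8615, 34.6999) (58.1015, 0) (71, 0) (71, 57.2625)]  |A|=959.7203
5. ⊥bis P0·P4 via (54.105,30.37): [(50.262, 26.5653) (58.1015, 0) (71, 0) (71, 47.0966)]  |A|=659.6699
6. ⊥bis P0·P5 via (57.11,26.11): [(52.1048, 20.321) (58.1015, 0) (71, 0) (71, 42.1751)]  |A|=529.5086
7. ⊥bis P0·P6 via (39.65,35.235): [(52.1048, 20.321) (58.1015, 0) (71, 0) (71, 42.1751)]  |A|=529.5086
8. ⊥bis P0·P7 via (35.98,20.73): [(52.1048, 20.321) (58.1015, 0) (71, 0) (71, 42.1751)]  |A|=529.5086
9. ⊥bis P0·P8 via (49.545,11.79): [(52.1048, 20.321) (58.1015, 0) (71, 0) (71, 42.1751)]  |A|=529.5086
10. canonical 4-gon: [(52.1048, 20.321) (58.1015, 0) (71, 0) (71, 42.1751)]
11. shoelace: 529.5086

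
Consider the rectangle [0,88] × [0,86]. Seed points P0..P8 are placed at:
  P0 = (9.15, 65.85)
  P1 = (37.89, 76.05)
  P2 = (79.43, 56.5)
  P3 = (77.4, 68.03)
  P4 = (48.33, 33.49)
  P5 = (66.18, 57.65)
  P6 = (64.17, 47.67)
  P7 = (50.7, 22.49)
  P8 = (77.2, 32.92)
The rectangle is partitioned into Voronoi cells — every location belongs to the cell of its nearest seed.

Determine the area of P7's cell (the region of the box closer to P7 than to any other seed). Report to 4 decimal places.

Area of P7's cell: 1695.0009

1. box [0,88]×[0,86]: [(0, 0) (88, 0) (88, 86) (0, 86)]
2. ⊥bis P7·P0 via (29.925,44.17): [(0, 15.4942) (0, 0) (88, 0) (88, 86) (73.5772, 86)]  |A|=4974.1895
3. ⊥bis P7·P1 via (44.295,49.27): [(32.2378, 46.3863) (0, 15.4942) (0, 0) (88, 0) (88, 59.723)]  |A|=3955.8867
4. ⊥bis P7·P2 via (65.065,39.495): [(51.4639, 50.9846) (32.2378, 46.3863) (0, 15.4942) (0, 0) (88, 0) (88, 20.1206)]  |A|=3232.4283
5. ⊥bis P7·P3 via (64.05,45.26): [(51.4639, 50.9846) (32.2378, 46.3863) (0, 15.4942) (0, 0) (88, 0) (88, 20.1206)]  |A|=3232.4283
6. ⊥bis P7·P4 via (49.515,27.99): [(72.7566, 32.9975) (2.4604, 17.8519) (0, 15.4942) (0, 0) (88, 0) (88, 20.1206)]  |A|=2233.1319
7. ⊥bis P7·P5 via (58.44,40.07): [(72.7566, 32.9975) (2.4604, 17.8519) (0, 15.4942) (0, 0) (88, 0) (88, 20.1206)]  |A|=2233.1319
8. ⊥bis P7·P6 via (57.435,35.08): [(64.6093, 31.2421) (2.4604, 17.8519) (0, 15.4942) (0, 0) (88, 0) (88, 18.7293)]  |A|=2151.0249
9. ⊥bis P7·P8 via (63.95,27.705): [(62.7182, 30.8347) (2.4604, 17.8519) (0, 15.4942) (0, 0) (74.8543, 0)]  |A|=1695.0009
10. canonical 5-gon: [(62.7182, 30.8347) (2.4604, 17.8519) (0, 15.4942) (0, 0) (74.8543, 0)]
11. shoelace: 1695.0009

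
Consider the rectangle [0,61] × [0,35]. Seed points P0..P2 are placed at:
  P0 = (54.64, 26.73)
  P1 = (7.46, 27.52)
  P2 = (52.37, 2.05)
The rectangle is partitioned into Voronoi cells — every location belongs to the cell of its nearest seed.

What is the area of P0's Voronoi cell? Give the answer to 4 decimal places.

Area of P0's cell: 597.0966

1. box [0,61]×[0,35]: [(0, 0) (61, 0) (61, 35) (0, 35)]
2. ⊥bis P0·P1 via (31.05,27.125): [(30.5958, 0) (61, 0) (61, 35) (31.1819, 35)]  |A|=1053.8908
3. ⊥bis P0·P2 via (53.505,14.39): [(30.8716, 16.4718) (61, 13.7006) (61, 35) (31.1819, 35)]  |A|=597.0966
4. canonical 4-gon: [(30.8716, 16.4718) (61, 13.7006) (61, 35) (31.1819, 35)]
5. shoelace: 597.0966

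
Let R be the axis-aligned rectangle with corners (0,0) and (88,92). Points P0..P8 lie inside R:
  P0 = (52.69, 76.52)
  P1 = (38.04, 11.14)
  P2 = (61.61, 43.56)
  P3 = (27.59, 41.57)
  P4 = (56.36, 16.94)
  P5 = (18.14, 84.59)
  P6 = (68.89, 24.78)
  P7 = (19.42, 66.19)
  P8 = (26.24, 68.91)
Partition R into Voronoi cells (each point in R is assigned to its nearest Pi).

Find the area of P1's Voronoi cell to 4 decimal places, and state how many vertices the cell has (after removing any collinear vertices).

Area of P1's cell: 1083.2850 (4 vertices)

1. box [0,88]×[0,92]: [(0, 0) (88, 0) (88, 92) (0, 92)]
2. ⊥bis P1·P0 via (45.365,43.83): [(0, 53.9951) (0, 0) (88, 0) (88, 34.2766)]  |A|=3883.9558
3. ⊥bis P1·P2 via (49.825,27.35): [(19.0451, 49.7276) (0, 53.9951) (0, 0) (87.4443, 0)]  |A|=2688.3699
4. ⊥bis P1·P3 via (32.815,26.355): [(45.2975, 30.6416) (0, 15.086) (0, 0) (87.4443, 0)]  |A|=1681.3953
5. ⊥bis P1·P4 via (47.2,14.04): [(42.2729, 29.6029) (0, 15.086) (0, 0) (51.645, 0)]  |A|=1083.285
6. ⊥bis P1·P5 via (28.09,47.865): [(42.2729, 29.6029) (0, 15.086) (0, 0) (51.645, 0)]  |A|=1083.285
7. ⊥bis P1·P6 via (53.465,17.96): [(42.2729, 29.6029) (0, 15.086) (0, 0) (51.645, 0)]  |A|=1083.285
8. ⊥bis P1·P7 via (28.73,38.665): [(42.2729, 29.6029) (0, 15.086) (0, 0) (51.645, 0)]  |A|=1083.285
9. ⊥bis P1·P8 via (32.14,40.025): [(42.2729, 29.6029) (0, 15.086) (0, 0) (51.645, 0)]  |A|=1083.285
10. canonical 4-gon: [(42.2729, 29.6029) (0, 15.086) (0, 0) (51.645, 0)]
11. shoelace: 1083.285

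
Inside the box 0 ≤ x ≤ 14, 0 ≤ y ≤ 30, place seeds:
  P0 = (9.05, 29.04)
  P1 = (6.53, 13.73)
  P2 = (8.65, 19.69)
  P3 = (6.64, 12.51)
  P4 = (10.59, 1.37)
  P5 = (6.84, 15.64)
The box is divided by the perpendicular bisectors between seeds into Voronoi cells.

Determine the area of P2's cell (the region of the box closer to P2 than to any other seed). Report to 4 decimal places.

1. box [0,14]×[0,30]: [(0, 0) (14, 0) (14, 30) (0, 30)]
2. ⊥bis P2·P0 via (8.85,24.365): [(0, 24.7436) (0, 0) (14, 0) (14, 24.1447)]  |A|=342.218
3. ⊥bis P2·P1 via (7.59,16.71): [(0, 24.7436) (0, 19.4098) (14, 14.4299) (14, 24.1447)]  |A|=105.3399
4. ⊥bis P2·P3 via (7.645,16.1): [(0, 24.7436) (0, 19.4098) (14, 14.4299) (14, 24.1447)]  |A|=105.3399
5. ⊥bis P2·P4 via (9.62,10.53): [(0, 24.7436) (0, 19.4098) (14, 14.4299) (14, 24.1447)]  |A|=105.3399
6. ⊥bis P2·P5 via (7.745,17.665): [(0, 24.7436) (0, 21.1263) (14, 14.8696) (14, 24.1447)]  |A|=90.2467
7. canonical 4-gon: [(0, 24.7436) (0, 21.1263) (14, 14.8696) (14, 24.1447)]
8. shoelace: 90.2467

Area of P2's cell: 90.2467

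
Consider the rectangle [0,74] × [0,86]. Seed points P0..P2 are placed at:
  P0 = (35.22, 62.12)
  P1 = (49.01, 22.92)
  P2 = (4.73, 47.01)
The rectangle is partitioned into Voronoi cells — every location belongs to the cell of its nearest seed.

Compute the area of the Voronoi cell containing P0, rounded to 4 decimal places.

Area of P0's cell: 2418.2549

1. box [0,74]×[0,86]: [(0, 0) (74, 0) (74, 86) (0, 86)]
2. ⊥bis P0·P1 via (42.115,42.52): [(0, 27.7045) (74, 53.7367) (74, 86) (0, 86)]  |A|=3350.6744
3. ⊥bis P0·P2 via (19.975,54.565): [(28.3448, 37.6758) (74, 53.7367) (74, 86) (4.3967, 86)]  |A|=2418.2549
4. canonical 4-gon: [(28.3448, 37.6758) (74, 53.7367) (74, 86) (4.3967, 86)]
5. shoelace: 2418.2549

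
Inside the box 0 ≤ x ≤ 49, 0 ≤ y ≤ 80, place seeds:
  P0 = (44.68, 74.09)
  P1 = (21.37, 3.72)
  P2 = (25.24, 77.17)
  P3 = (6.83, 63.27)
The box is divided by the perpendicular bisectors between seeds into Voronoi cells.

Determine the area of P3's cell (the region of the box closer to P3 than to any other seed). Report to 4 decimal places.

Area of P3's cell: 1121.8700

1. box [0,49]×[0,80]: [(0, 0) (49, 0) (49, 80) (0, 80)]
2. ⊥bis P3·P0 via (25.755,68.68): [(0, 0) (45.3882, 0) (22.519, 80) (0, 80)]  |A|=2716.2892
3. ⊥bis P3·P1 via (14.1,33.495): [(0, 30.0523) (34.3965, 38.4507) (22.519, 80) (0, 80)]  |A|=1326.8382
4. ⊥bis P3·P2 via (16.035,70.22): [(0, 30.0523) (34.3965, 38.4507) (30.9691, 50.4404) (8.6509, 80) (0, 80)]  |A|=1121.87
5. canonical 5-gon: [(0, 30.0523) (34.3965, 38.4507) (30.9691, 50.4404) (8.6509, 80) (0, 80)]
6. shoelace: 1121.87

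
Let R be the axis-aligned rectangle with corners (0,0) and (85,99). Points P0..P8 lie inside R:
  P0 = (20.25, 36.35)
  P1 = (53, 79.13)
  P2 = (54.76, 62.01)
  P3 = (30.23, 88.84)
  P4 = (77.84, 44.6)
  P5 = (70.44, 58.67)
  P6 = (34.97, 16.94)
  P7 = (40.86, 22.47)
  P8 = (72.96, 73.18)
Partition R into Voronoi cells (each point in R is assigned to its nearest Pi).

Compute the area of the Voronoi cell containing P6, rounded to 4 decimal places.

1. box [0,85]×[0,99]: [(0, 0) (85, 0) (85, 99) (0, 99)]
2. ⊥bis P6·P0 via (27.61,26.645): [(0, 5.7063) (0, 0) (85, 0) (85, 70.168)]  |A|=3224.6585
3. ⊥bis P6·P1 via (43.985,48.035): [(52.5434, 45.5538) (0, 5.7063) (0, 0) (85, 0) (85, 36.144)]  |A|=2672.5071
4. ⊥bis P6·P2 via (44.865,39.475): [(44.6515, 39.5688) (0, 5.7063) (0, 0) (85, 0) (85, 21.8519)]  |A|=2249.9177
5. ⊥bis P6·P3 via (32.6,52.89): [(44.6515, 39.5688) (0, 5.7063) (0, 0) (85, 0) (85, 21.8519)]  |A|=2249.9177
6. ⊥bis P6·P4 via (56.405,30.77): [(53.13, 35.8459) (44.6515, 39.5688) (0, 5.7063) (0, 0) (76.258, 0)]  |A|=1745.025
7. ⊥bis P6·P5 via (52.705,37.805): [(53.13, 35.8459) (44.6515, 39.5688) (0, 5.7063) (0, 0) (76.258, 0)]  |A|=1745.025
8. ⊥bis P6·P7 via (37.915,19.705): [(29.8233, 28.3235) (0, 5.7063) (0, 0) (56.4156, 0)]  |A|=884.0346
9. ⊥bis P6·P8 via (53.965,45.06): [(29.8233, 28.3235) (0, 5.7063) (0, 0) (56.4156, 0)]  |A|=884.0346
10. canonical 4-gon: [(29.8233, 28.3235) (0, 5.7063) (0, 0) (56.4156, 0)]
11. shoelace: 884.0346

Area of P6's cell: 884.0346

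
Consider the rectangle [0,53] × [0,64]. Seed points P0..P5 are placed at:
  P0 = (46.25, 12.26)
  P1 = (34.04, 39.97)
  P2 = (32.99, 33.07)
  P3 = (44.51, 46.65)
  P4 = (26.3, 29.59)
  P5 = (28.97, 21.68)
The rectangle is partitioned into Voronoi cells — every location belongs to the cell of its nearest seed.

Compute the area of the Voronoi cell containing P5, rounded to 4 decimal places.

Area of P5's cell: 777.0119

1. box [0,53]×[0,64]: [(0, 0) (53, 0) (53, 64) (0, 64)]
2. ⊥bis P5·P0 via (37.61,16.97): [(0, 0) (28.359, 0) (53, 45.2013) (53, 64) (0, 64)]  |A|=2835.0968
3. ⊥bis P5·P1 via (31.505,30.825): [(0, 39.5582) (0, 0) (28.359, 0) (43.37, 27.536)]  |A|=1248.2658
4. ⊥bis P5·P2 via (30.98,27.375): [(0, 38.3091) (0, 0) (28.359, 0) (41.2971, 23.7337)]  |A|=1127.5597
5. ⊥bis P5·P3 via (36.74,34.165): [(0, 38.3091) (0, 0) (28.359, 0) (41.2971, 23.7337)]  |A|=1127.5597
6. ⊥bis P5·P4 via (27.635,25.635): [(31.8647, 27.0627) (0, 16.3069) (0, 0) (28.359, 0) (41.2971, 23.7337)]  |A|=777.0119
7. canonical 5-gon: [(31.8647, 27.0627) (0, 16.3069) (0, 0) (28.359, 0) (41.2971, 23.7337)]
8. shoelace: 777.0119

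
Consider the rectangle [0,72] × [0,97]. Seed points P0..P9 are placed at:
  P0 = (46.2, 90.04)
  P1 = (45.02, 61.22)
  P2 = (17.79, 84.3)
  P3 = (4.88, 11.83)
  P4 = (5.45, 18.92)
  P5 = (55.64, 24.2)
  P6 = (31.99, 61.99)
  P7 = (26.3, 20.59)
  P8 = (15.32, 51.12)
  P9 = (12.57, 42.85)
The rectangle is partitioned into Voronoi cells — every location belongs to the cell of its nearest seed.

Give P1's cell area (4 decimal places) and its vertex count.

1. box [0,72]×[0,97]: [(0, 0) (72, 0) (72, 97) (0, 97)]
2. ⊥bis P1·P0 via (45.61,75.63): [(0, 77.4974) (0, 0) (72, 0) (72, 74.5495)]  |A|=5473.6898
3. ⊥bis P1·P2 via (31.405,72.76): [(34.2324, 76.0958) (0, 35.7081) (0, 0) (72, 0) (72, 74.5495)]  |A|=4758.414
4. ⊥bis P1·P3 via (24.95,36.525): [(34.2324, 76.0958) (10.5866, 48.1983) (69.8919, 0) (72, 0) (72, 74.5495)]  |A|=2885.0625
5. ⊥bis P1·P4 via (25.235,40.07): [(34.2324, 76.0958) (13.2221, 51.3076) (56.0028, 11.2879) (69.8919, 0) (72, 0) (72, 74.5495)]  |A|=2765.8187
6. ⊥bis P1·P5 via (50.33,42.71): [(34.2324, 76.0958) (13.2221, 51.3076) (28.9648, 36.5809) (72, 48.9265) (72, 74.5495)]  |A|=1651.4325
7. ⊥bis P1·P6 via (38.505,61.605): [(39.3489, 75.8864) (37.1652, 38.9334) (72, 48.9265) (72, 74.5495)]  |A|=1051.0213
8. ⊥bis P1·P7 via (35.66,40.905): [(39.3489, 75.8864) (37.2388, 40.1776) (38.8748, 39.4238) (72, 48.9265) (72, 74.5495)]  |A|=1049.9758
9. ⊥bis P1·P8 via (30.17,56.17): [(39.3489, 75.8864) (37.2388, 40.1776) (38.8748, 39.4238) (72, 48.9265) (72, 74.5495)]  |A|=1049.9758
10. ⊥bis P1·P9 via (28.795,52.035): [(39.3489, 75.8864) (37.2388, 40.1776) (38.8748, 39.4238) (72, 48.9265) (72, 74.5495)]  |A|=1049.9758
11. canonical 5-gon: [(39.3489, 75.8864) (37.2388, 40.1776) (38.8748, 39.4238) (72, 48.9265) (72, 74.5495)]
12. shoelace: 1049.9758

Area of P1's cell: 1049.9758 (5 vertices)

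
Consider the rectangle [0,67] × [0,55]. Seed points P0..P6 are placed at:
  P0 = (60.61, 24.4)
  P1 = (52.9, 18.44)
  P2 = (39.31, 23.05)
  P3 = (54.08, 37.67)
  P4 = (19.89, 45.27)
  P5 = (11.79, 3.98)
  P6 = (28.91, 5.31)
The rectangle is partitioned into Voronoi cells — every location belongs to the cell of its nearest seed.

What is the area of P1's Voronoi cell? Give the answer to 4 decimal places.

Area of P1's cell: 458.6737

1. box [0,67]×[0,55]: [(0, 0) (67, 0) (67, 55) (0, 55)]
2. ⊥bis P1·P0 via (56.755,21.42): [(0, 0) (67, 0) (67, 8.1668) (30.7969, 55) (0, 55)]  |A|=2837.2473
3. ⊥bis P1·P2 via (46.105,20.745): [(39.0679, 0) (67, 0) (67, 8.1668) (49.5123, 30.7894)]  |A|=501.416
4. ⊥bis P1·P3 via (53.49,28.055): [(48.6847, 28.3499) (39.0679, 0) (67, 0) (67, 8.1668) (51.5332, 28.1751)]  |A|=497.8693
5. ⊥bis P1·P4 via (36.395,31.855): [(48.6847, 28.3499) (39.0679, 0) (67, 0) (67, 8.1668) (51.5332, 28.1751)]  |A|=497.8693
6. ⊥bis P1·P5 via (32.345,11.21): [(48.6847, 28.3499) (39.0679, 0) (67, 0) (67, 8.1668) (51.5332, 28.1751)]  |A|=497.8693
7. ⊥bis P1·P6 via (40.905,11.875): [(48.6847, 28.3499) (42.2577, 9.4034) (47.4043, 0) (67, 0) (67, 8.1668) (51.5332, 28.1751)]  |A|=458.6737
8. canonical 6-gon: [(48.6847, 28.3499) (42.2577, 9.4034) (47.4043, 0) (67, 0) (67, 8.1668) (51.5332, 28.1751)]
9. shoelace: 458.6737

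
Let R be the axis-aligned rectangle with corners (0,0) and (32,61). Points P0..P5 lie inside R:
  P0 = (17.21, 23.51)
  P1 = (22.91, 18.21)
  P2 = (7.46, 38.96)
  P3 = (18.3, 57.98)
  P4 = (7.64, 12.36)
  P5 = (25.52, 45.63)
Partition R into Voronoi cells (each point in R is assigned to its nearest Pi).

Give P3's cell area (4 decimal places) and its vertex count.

Area of P3's cell: 282.3600 (5 vertices)

1. box [0,32]×[0,61]: [(0, 0) (32, 0) (32, 61) (0, 61)]
2. ⊥bis P3·P0 via (17.755,40.745): [(0, 41.3064) (32, 40.2945) (32, 61) (0, 61)]  |A|=646.3841
3. ⊥bis P3·P1 via (20.605,38.095): [(0, 41.3064) (32, 40.2945) (32, 61) (0, 61)]  |A|=646.3841
4. ⊥bis P3·P2 via (12.88,48.47): [(0, 55.8107) (26.9442, 40.4544) (32, 40.2945) (32, 61) (0, 61)]  |A|=450.9817
5. ⊥bis P3·P4 via (12.97,35.17): [(0, 55.8107) (26.9442, 40.4544) (32, 40.2945) (32, 61) (0, 61)]  |A|=450.9817
6. ⊥bis P3·P5 via (21.91,51.805): [(0, 55.8107) (14.5639, 47.5103) (32, 57.7038) (32, 61) (0, 61)]  |A|=282.36
7. canonical 5-gon: [(0, 55.8107) (14.5639, 47.5103) (32, 57.7038) (32, 61) (0, 61)]
8. shoelace: 282.36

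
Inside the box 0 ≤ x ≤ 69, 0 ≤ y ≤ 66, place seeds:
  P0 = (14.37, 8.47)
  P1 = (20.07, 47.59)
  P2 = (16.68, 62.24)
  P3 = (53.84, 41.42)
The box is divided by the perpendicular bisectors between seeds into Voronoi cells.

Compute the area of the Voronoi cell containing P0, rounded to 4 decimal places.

Area of P0's cell: 1216.3419

1. box [0,69]×[0,66]: [(0, 0) (69, 0) (69, 66) (0, 66)]
2. ⊥bis P0·P1 via (17.22,28.03): [(0, 30.539) (0, 0) (69, 0) (69, 20.4854)]  |A|=1760.3424
3. ⊥bis P0·P2 via (15.525,35.355): [(0, 30.539) (0, 0) (69, 0) (69, 20.4854)]  |A|=1760.3424
4. ⊥bis P0·P3 via (34.105,24.945): [(33.5112, 25.6563) (0, 30.539) (0, 0) (54.9294, 0)]  |A|=1216.3419
5. canonical 4-gon: [(33.5112, 25.6563) (0, 30.539) (0, 0) (54.9294, 0)]
6. shoelace: 1216.3419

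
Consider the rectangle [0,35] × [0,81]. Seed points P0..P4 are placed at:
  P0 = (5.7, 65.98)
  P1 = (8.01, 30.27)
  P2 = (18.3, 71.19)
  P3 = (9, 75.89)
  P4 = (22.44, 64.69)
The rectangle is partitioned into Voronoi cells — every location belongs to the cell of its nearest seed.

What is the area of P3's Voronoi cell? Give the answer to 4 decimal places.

1. box [0,35]×[0,81]: [(0, 0) (35, 0) (35, 81) (0, 81)]
2. ⊥bis P3·P0 via (7.35,70.935): [(0, 73.3825) (35, 61.7276) (35, 81) (0, 81)]  |A|=470.5722
3. ⊥bis P3·P1 via (8.505,53.08): [(0, 73.3825) (35, 61.7276) (35, 81) (0, 81)]  |A|=470.5722
4. ⊥bis P3·P2 via (13.65,73.54): [(0, 73.3825) (11.6156, 69.5146) (17.4201, 81) (0, 81)]  |A|=144.2797
5. ⊥bis P3·P4 via (15.72,70.29): [(0, 73.3825) (11.6156, 69.5146) (17.4201, 81) (0, 81)]  |A|=144.2797
6. canonical 4-gon: [(0, 73.3825) (11.6156, 69.5146) (17.4201, 81) (0, 81)]
7. shoelace: 144.2797

Area of P3's cell: 144.2797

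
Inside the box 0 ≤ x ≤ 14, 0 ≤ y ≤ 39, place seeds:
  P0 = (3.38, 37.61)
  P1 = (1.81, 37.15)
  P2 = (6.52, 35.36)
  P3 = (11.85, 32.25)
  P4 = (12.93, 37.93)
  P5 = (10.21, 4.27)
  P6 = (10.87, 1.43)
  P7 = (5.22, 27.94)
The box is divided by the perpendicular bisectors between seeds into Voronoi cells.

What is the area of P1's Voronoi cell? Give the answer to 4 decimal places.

Area of P1's cell: 20.7807

1. box [0,14]×[0,39]: [(0, 0) (14, 0) (14, 39) (0, 39)]
2. ⊥bis P1·P0 via (2.595,37.38): [(0, 0) (13.5471, 0) (2.1204, 39) (0, 39)]  |A|=305.5153
3. ⊥bis P1·P2 via (4.165,36.255): [(0, 25.2957) (3.4646, 34.412) (2.1204, 39) (0, 39)]  |A|=28.604
4. ⊥bis P1·P3 via (6.83,34.7): [(0, 25.2957) (3.4646, 34.412) (2.1204, 39) (0, 39)]  |A|=28.604
5. ⊥bis P1·P4 via (7.37,37.54): [(0, 25.2957) (3.4646, 34.412) (2.1204, 39) (0, 39)]  |A|=28.604
6. ⊥bis P1·P5 via (6.01,20.71): [(0, 25.2957) (3.4646, 34.412) (2.1204, 39) (0, 39)]  |A|=28.604
7. ⊥bis P1·P6 via (6.34,19.29): [(0, 25.2957) (3.4646, 34.412) (2.1204, 39) (0, 39)]  |A|=28.604
8. ⊥bis P1·P7 via (3.515,32.545): [(0, 31.2436) (2.6306, 32.2176) (3.4646, 34.412) (2.1204, 39) (0, 39)]  |A|=20.7807
9. canonical 5-gon: [(0, 31.2436) (2.6306, 32.2176) (3.4646, 34.412) (2.1204, 39) (0, 39)]
10. shoelace: 20.7807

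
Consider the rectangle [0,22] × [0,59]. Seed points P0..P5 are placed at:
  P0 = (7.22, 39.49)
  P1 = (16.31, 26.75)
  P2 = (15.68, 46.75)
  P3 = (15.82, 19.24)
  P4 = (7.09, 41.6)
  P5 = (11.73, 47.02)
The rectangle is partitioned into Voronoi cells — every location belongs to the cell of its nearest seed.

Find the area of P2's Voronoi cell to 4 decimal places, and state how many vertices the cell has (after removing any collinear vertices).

Area of P2's cell: 174.2769 (6 vertices)

1. box [0,22]×[0,59]: [(0, 0) (22, 0) (22, 59) (0, 59)]
2. ⊥bis P2·P0 via (11.45,43.12): [(0, 56.4626) (22, 30.8262) (22, 59) (0, 59)]  |A|=337.8236
3. ⊥bis P2·P1 via (15.995,36.75): [(0, 56.4626) (16.8922, 36.7783) (22, 36.9392) (22, 59) (0, 59)]  |A|=322.2118
4. ⊥bis P2·P3 via (15.75,32.995): [(0, 56.4626) (16.8922, 36.7783) (22, 36.9392) (22, 59) (0, 59)]  |A|=322.2118
5. ⊥bis P2·P4 via (11.385,44.175): [(13.3331, 40.9256) (16.8922, 36.7783) (22, 36.9392) (22, 59) (2.4969, 59)]  |A|=282.7308
6. ⊥bis P2·P5 via (13.705,46.885): [(13.3013, 40.9787) (13.3331, 40.9256) (16.8922, 36.7783) (22, 36.9392) (22, 59) (14.5331, 59)]  |A|=174.2769
7. canonical 6-gon: [(13.3013, 40.9787) (13.3331, 40.9256) (16.8922, 36.7783) (22, 36.9392) (22, 59) (14.5331, 59)]
8. shoelace: 174.2769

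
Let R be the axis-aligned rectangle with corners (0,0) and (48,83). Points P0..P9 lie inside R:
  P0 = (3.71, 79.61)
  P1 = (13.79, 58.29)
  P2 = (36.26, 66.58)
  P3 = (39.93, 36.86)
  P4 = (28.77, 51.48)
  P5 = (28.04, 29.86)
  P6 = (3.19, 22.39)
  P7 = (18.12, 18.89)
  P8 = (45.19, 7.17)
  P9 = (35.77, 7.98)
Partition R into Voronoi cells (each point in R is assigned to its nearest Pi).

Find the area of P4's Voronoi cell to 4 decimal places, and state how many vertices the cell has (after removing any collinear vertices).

1. box [0,48]×[0,83]: [(0, 0) (48, 0) (48, 83) (0, 83)]
2. ⊥bis P4·P0 via (16.24,65.545): [(0, 51.0774) (0, 0) (48, 0) (48, 83) (35.8333, 83)]  |A|=3412.0528
3. ⊥bis P4·P1 via (21.28,54.885): [(32.8551, 80.3468) (0, 8.0752) (0, 0) (48, 0) (48, 83) (35.8333, 83)]  |A|=2705.6337
4. ⊥bis P4·P2 via (32.515,59.03): [(24.8849, 62.8147) (0, 8.0752) (0, 0) (48, 0) (48, 51.349)]  |A|=2201.4983
5. ⊥bis P4·P3 via (34.35,44.17): [(45.4269, 52.6254) (24.8849, 62.8147) (6.8743, 23.1968)]  |A|=498.6727
6. ⊥bis P4·P5 via (28.405,40.67): [(29.7073, 40.626) (45.4269, 52.6254) (24.8849, 62.8147) (15.0232, 41.1218)]  |A|=365.0461
7. ⊥bis P4·P6 via (15.98,36.935): [(29.7073, 40.626) (45.4269, 52.6254) (24.8849, 62.8147) (15.0232, 41.1218)]  |A|=365.0461
8. ⊥bis P4·P7 via (23.445,35.185): [(29.7073, 40.626) (45.4269, 52.6254) (24.8849, 62.8147) (15.0232, 41.1218)]  |A|=365.0461
9. ⊥bis P4·P8 via (36.98,29.325): [(29.7073, 40.626) (45.4269, 52.6254) (24.8849, 62.8147) (15.0232, 41.1218)]  |A|=365.0461
10. ⊥bis P4·P9 via (32.27,29.73): [(29.7073, 40.626) (45.4269, 52.6254) (24.8849, 62.8147) (15.0232, 41.1218)]  |A|=365.0461
11. canonical 4-gon: [(29.7073, 40.626) (45.4269, 52.6254) (24.8849, 62.8147) (15.0232, 41.1218)]
12. shoelace: 365.0461

Area of P4's cell: 365.0461 (4 vertices)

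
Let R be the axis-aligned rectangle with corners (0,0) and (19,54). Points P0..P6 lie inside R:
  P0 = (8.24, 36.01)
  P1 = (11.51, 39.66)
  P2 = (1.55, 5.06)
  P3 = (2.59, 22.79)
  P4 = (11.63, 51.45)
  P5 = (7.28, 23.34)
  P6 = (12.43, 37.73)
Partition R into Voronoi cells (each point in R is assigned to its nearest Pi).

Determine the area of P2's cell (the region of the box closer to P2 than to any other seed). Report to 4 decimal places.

1. box [0,19]×[0,54]: [(0, 0) (19, 0) (19, 54) (0, 54)]
2. ⊥bis P2·P0 via (4.895,20.535): [(0, 21.5931) (0, 0) (19, 0) (19, 17.4861)]  |A|=371.2525
3. ⊥bis P2·P1 via (6.53,22.36): [(0, 21.5931) (0, 0) (19, 0) (19, 17.4861)]  |A|=371.2525
4. ⊥bis P2·P3 via (2.07,13.925): [(0, 14.0464) (0, 0) (19, 0) (19, 12.9319)]  |A|=256.2943
5. ⊥bis P2·P4 via (6.59,28.255): [(0, 14.0464) (0, 0) (19, 0) (19, 12.9319)]  |A|=256.2943
6. ⊥bis P2·P5 via (4.415,14.2): [(6.0341, 13.6925) (0, 14.0464) (0, 0) (19, 0) (19, 9.6282)]  |A|=234.8766
7. ⊥bis P2·P6 via (6.99,21.395): [(6.0341, 13.6925) (0, 14.0464) (0, 0) (19, 0) (19, 9.6282)]  |A|=234.8766
8. canonical 5-gon: [(6.0341, 13.6925) (0, 14.0464) (0, 0) (19, 0) (19, 9.6282)]
9. shoelace: 234.8766

Area of P2's cell: 234.8766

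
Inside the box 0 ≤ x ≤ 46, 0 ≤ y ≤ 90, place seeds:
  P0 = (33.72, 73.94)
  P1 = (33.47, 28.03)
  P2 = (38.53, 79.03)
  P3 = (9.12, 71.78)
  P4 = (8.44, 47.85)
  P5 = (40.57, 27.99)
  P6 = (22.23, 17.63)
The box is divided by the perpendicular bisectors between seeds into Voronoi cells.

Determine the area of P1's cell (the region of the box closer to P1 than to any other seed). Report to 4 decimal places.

Area of P1's cell: 418.0259

1. box [0,46]×[0,90]: [(0, 0) (46, 0) (46, 90) (0, 90)]
2. ⊥bis P1·P0 via (33.595,50.985): [(0, 51.1679) (0, 0) (46, 0) (46, 50.9174)]  |A|=2347.9639
3. ⊥bis P1·P2 via (36,53.53): [(0, 51.1679) (0, 0) (46, 0) (46, 50.9174)]  |A|=2347.9639
4. ⊥bis P1·P3 via (21.295,49.905): [(23.3358, 51.0409) (0, 38.0528) (0, 0) (46, 0) (46, 50.9174)]  |A|=2194.9378
5. ⊥bis P1·P4 via (20.955,37.94): [(31.2946, 50.9975) (0, 11.4766) (0, 0) (46, 0) (46, 50.9174)]  |A|=1726.9024
6. ⊥bis P1·P5 via (37.02,28.01): [(37.1493, 50.9656) (31.2946, 50.9975) (0, 11.4766) (0, 0) (36.8622, 0)]  |A|=1268.7186
7. ⊥bis P1·P6 via (27.85,22.83): [(36.9355, 13.0107) (37.1493, 50.9656) (31.2946, 50.9975) (17.6874, 33.8134)]  |A|=418.0259
8. canonical 4-gon: [(36.9355, 13.0107) (37.1493, 50.9656) (31.2946, 50.9975) (17.6874, 33.8134)]
9. shoelace: 418.0259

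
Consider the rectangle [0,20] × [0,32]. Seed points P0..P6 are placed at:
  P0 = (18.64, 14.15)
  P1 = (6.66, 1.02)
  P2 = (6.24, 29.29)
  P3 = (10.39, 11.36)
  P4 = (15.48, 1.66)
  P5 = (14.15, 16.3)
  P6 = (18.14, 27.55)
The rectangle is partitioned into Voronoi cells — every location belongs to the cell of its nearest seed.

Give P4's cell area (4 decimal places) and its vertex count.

1. box [0,20]×[0,32]: [(0, 0) (20, 0) (20, 32) (0, 32)]
2. ⊥bis P4·P0 via (17.06,7.905): [(0, 12.2212) (0, 0) (20, 0) (20, 7.1612)]  |A|=193.8239
3. ⊥bis P4·P1 via (11.07,1.34): [(10.4727, 9.5716) (11.1672, 0) (20, 0) (20, 7.1612)]  |A|=76.3852
4. ⊥bis P4·P2 via (10.86,15.475): [(10.4727, 9.5716) (11.1672, 0) (20, 0) (20, 7.1612)]  |A|=76.3852
5. ⊥bis P4·P3 via (12.935,6.51): [(16.0705, 8.1553) (10.777, 5.3776) (11.1672, 0) (20, 0) (20, 7.1612)]  |A|=64.8621
6. ⊥bis P4·P5 via (14.815,8.98): [(16.0705, 8.1553) (10.777, 5.3776) (11.1672, 0) (20, 0) (20, 7.1612)]  |A|=64.8621
7. ⊥bis P4·P6 via (16.81,14.605): [(16.0705, 8.1553) (10.777, 5.3776) (11.1672, 0) (20, 0) (20, 7.1612)]  |A|=64.8621
8. canonical 5-gon: [(16.0705, 8.1553) (10.777, 5.3776) (11.1672, 0) (20, 0) (20, 7.1612)]
9. shoelace: 64.8621

Area of P4's cell: 64.8621 (5 vertices)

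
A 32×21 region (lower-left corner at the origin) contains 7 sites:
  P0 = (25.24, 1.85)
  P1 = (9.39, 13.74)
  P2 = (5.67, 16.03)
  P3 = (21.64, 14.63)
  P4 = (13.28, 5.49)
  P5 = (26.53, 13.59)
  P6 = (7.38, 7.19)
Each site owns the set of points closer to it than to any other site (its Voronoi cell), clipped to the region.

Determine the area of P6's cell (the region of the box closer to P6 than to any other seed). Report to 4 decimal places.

Area of P6's cell: 106.9343

1. box [0,32]×[0,21]: [(0, 0) (32, 0) (32, 21) (0, 21)]
2. ⊥bis P6·P0 via (16.31,4.52): [(0, 0) (14.9586, 0) (21.2374, 21) (0, 21)]  |A|=380.0574
3. ⊥bis P6·P1 via (8.385,10.465): [(0, 13.0381) (0, 0) (14.9586, 0) (17.2721, 7.7378)]  |A|=170.471
4. ⊥bis P6·P2 via (6.525,11.61): [(5.3773, 11.388) (0, 10.3478) (0, 0) (14.9586, 0) (17.2721, 7.7378)]  |A|=163.2378
5. ⊥bis P6·P3 via (14.51,10.91): [(15.954, 8.1423) (5.3773, 11.388) (0, 10.3478) (0, 0) (14.9586, 0) (16.8688, 6.389)]  |A|=162.2673
6. ⊥bis P6·P4 via (10.33,6.34): [(11.264, 9.5815) (5.3773, 11.388) (0, 10.3478) (0, 0) (8.5032, 0)]  |A|=106.9343
7. ⊥bis P6·P5 via (16.955,10.39): [(11.264, 9.5815) (5.3773, 11.388) (0, 10.3478) (0, 0) (8.5032, 0)]  |A|=106.9343
8. canonical 5-gon: [(11.264, 9.5815) (5.3773, 11.388) (0, 10.3478) (0, 0) (8.5032, 0)]
9. shoelace: 106.9343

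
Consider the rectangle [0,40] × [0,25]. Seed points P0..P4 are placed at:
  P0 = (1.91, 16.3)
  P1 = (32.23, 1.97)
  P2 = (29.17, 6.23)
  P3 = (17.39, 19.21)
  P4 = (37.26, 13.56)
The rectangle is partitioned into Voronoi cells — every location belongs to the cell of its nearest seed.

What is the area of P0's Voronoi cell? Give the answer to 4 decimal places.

Area of P0's cell: 263.6241

1. box [0,40]×[0,25]: [(0, 0) (40, 0) (40, 25) (0, 25)]
2. ⊥bis P0·P1 via (17.07,9.135): [(0, 0) (12.7526, 0) (24.5682, 25) (0, 25)]  |A|=466.5096
3. ⊥bis P0·P2 via (15.54,11.265): [(0, 0) (11.3786, 0) (20.6138, 25) (0, 25)]  |A|=399.9054
4. ⊥bis P0·P3 via (9.65,17.755): [(0, 0) (11.3786, 0) (12.445, 2.8867) (8.2881, 25) (0, 25)]  |A|=263.6241
5. ⊥bis P0·P4 via (19.585,14.93): [(0, 0) (11.3786, 0) (12.445, 2.8867) (8.2881, 25) (0, 25)]  |A|=263.6241
6. canonical 5-gon: [(0, 0) (11.3786, 0) (12.445, 2.8867) (8.2881, 25) (0, 25)]
7. shoelace: 263.6241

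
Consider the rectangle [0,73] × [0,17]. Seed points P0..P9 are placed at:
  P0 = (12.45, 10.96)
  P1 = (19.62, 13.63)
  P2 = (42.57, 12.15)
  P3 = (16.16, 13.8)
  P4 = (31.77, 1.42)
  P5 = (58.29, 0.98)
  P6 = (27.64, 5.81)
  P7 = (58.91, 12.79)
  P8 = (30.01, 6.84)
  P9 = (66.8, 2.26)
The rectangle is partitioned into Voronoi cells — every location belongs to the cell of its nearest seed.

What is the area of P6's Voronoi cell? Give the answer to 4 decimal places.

Area of P6's cell: 89.4493

1. box [0,73]×[0,17]: [(0, 0) (73, 0) (73, 17) (0, 17)]
2. ⊥bis P6·P0 via (20.045,8.385): [(17.2022, 0) (73, 0) (73, 17) (22.9658, 17)]  |A|=899.5722
3. ⊥bis P6·P1 via (23.63,9.72): [(18.8279, 4.7951) (17.2022, 0) (73, 0) (73, 17) (30.7285, 17)]  |A|=852.2009
4. ⊥bis P6·P2 via (35.105,8.98): [(18.8279, 4.7951) (17.2022, 0) (38.9183, 0) (31.6993, 17) (30.7285, 17)]  |A|=211.451
5. ⊥bis P6·P3 via (21.9,9.805): [(18.8279, 4.7951) (17.2022, 0) (38.9183, 0) (31.6993, 17) (30.7285, 17)]  |A|=211.451
6. ⊥bis P6·P4 via (29.705,3.615): [(18.8279, 4.7951) (17.2022, 0) (25.8624, 0) (35.1914, 8.7765) (31.6993, 17) (30.7285, 17)]  |A|=154.1585
7. ⊥bis P6·P5 via (42.965,3.395): [(18.8279, 4.7951) (17.2022, 0) (25.8624, 0) (35.1914, 8.7765) (31.6993, 17) (30.7285, 17)]  |A|=154.1585
8. ⊥bis P6·P7 via (43.275,9.3): [(18.8279, 4.7951) (17.2022, 0) (25.8624, 0) (35.1914, 8.7765) (31.6993, 17) (30.7285, 17)]  |A|=154.1585
9. ⊥bis P6·P8 via (28.825,6.325): [(26.2028, 12.3586) (18.8279, 4.7951) (17.2022, 0) (25.8624, 0) (29.9164, 3.8138)]  |A|=89.4493
10. ⊥bis P6·P9 via (47.22,4.035): [(26.2028, 12.3586) (18.8279, 4.7951) (17.2022, 0) (25.8624, 0) (29.9164, 3.8138)]  |A|=89.4493
11. canonical 5-gon: [(26.2028, 12.3586) (18.8279, 4.7951) (17.2022, 0) (25.8624, 0) (29.9164, 3.8138)]
12. shoelace: 89.4493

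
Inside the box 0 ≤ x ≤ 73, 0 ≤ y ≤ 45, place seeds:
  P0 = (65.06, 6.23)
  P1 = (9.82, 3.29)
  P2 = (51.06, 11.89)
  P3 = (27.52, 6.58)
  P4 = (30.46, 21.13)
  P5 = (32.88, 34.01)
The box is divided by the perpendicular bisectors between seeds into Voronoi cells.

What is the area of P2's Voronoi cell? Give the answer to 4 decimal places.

Area of P2's cell: 702.8508

1. box [0,73]×[0,45]: [(0, 0) (73, 0) (73, 45) (0, 45)]
2. ⊥bis P2·P0 via (58.06,9.06): [(0, 0) (54.3972, 0) (72.59, 45) (0, 45)]  |A|=2857.212
3. ⊥bis P2·P1 via (30.44,7.59): [(32.0228, 0) (54.3972, 0) (72.59, 45) (22.6387, 45)]  |A|=1627.3288
4. ⊥bis P2·P3 via (39.29,9.235): [(41.3732, 0) (54.3972, 0) (72.59, 45) (31.2224, 45)]  |A|=1223.8125
5. ⊥bis P2·P4 via (40.76,16.51): [(38.69, 11.895) (41.3732, 0) (54.3972, 0) (72.59, 45) (53.539, 45)]  |A|=854.4162
6. ⊥bis P2·P5 via (41.97,22.95): [(44.6288, 25.1352) (38.69, 11.895) (41.3732, 0) (54.3972, 0) (72.59, 45) (68.7987, 45)]  |A|=702.8508
7. canonical 6-gon: [(44.6288, 25.1352) (38.69, 11.895) (41.3732, 0) (54.3972, 0) (72.59, 45) (68.7987, 45)]
8. shoelace: 702.8508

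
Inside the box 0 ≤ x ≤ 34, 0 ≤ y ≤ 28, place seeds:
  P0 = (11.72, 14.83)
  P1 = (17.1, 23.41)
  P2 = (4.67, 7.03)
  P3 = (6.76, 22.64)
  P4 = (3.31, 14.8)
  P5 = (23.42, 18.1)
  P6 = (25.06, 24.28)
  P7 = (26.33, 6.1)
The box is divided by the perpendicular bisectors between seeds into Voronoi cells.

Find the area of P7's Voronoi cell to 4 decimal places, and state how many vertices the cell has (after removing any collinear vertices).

Area of P7's cell: 214.4522 (5 vertices)

1. box [0,34]×[0,28]: [(0, 0) (34, 0) (34, 28) (0, 28)]
2. ⊥bis P7·P0 via (19.025,10.465): [(12.7718, 0) (34, 0) (34, 28) (29.5028, 28)]  |A|=360.1559
3. ⊥bis P7·P1 via (21.715,14.755): [(21.5292, 14.656) (12.7718, 0) (34, 0) (34, 21.3056)]  |A|=288.4082
4. ⊥bis P7·P2 via (15.5,6.565): [(21.5292, 14.656) (15.4075, 4.411) (15.2181, 0) (34, 0) (34, 21.3056)]  |A|=283.0128
5. ⊥bis P7·P3 via (16.545,14.37): [(21.5292, 14.656) (15.4075, 4.411) (15.2181, 0) (34, 0) (34, 21.3056)]  |A|=283.0128
6. ⊥bis P7·P4 via (14.82,10.45): [(21.5292, 14.656) (15.4075, 4.411) (15.2181, 0) (34, 0) (34, 21.3056)]  |A|=283.0128
7. ⊥bis P7·P5 via (24.875,12.1): [(19.1762, 10.718) (15.4075, 4.411) (15.2181, 0) (34, 0) (34, 14.3128)]  |A|=214.4522
8. ⊥bis P7·P6 via (25.695,15.19): [(19.1762, 10.718) (15.4075, 4.411) (15.2181, 0) (34, 0) (34, 14.3128)]  |A|=214.4522
9. canonical 5-gon: [(19.1762, 10.718) (15.4075, 4.411) (15.2181, 0) (34, 0) (34, 14.3128)]
10. shoelace: 214.4522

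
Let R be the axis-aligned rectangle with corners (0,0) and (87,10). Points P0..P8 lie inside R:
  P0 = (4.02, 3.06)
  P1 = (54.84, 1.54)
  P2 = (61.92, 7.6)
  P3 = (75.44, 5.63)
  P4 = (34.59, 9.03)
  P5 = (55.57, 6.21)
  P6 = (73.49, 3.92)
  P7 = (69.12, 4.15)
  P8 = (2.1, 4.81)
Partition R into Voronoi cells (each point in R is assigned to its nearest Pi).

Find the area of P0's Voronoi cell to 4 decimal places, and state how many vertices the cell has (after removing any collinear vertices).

Area of P0's cell: 154.6316 (5 vertices)

1. box [0,87]×[0,10]: [(0, 0) (87, 0) (87, 10) (0, 10)]
2. ⊥bis P0·P1 via (29.43,2.3): [(0, 0) (29.3612, 0) (29.6603, 10) (0, 10)]  |A|=295.1076
3. ⊥bis P0·P2 via (32.97,5.33): [(0, 0) (29.3612, 0) (29.6603, 10) (0, 10)]  |A|=295.1076
4. ⊥bis P0·P3 via (39.73,4.345): [(0, 0) (29.3612, 0) (29.6603, 10) (0, 10)]  |A|=295.1076
5. ⊥bis P0·P4 via (19.305,6.045): [(0, 0) (20.4855, 0) (18.5326, 10) (0, 10)]  |A|=195.0908
6. ⊥bis P0·P5 via (29.795,4.635): [(0, 0) (20.4855, 0) (18.5326, 10) (0, 10)]  |A|=195.0908
7. ⊥bis P0·P6 via (38.755,3.49): [(0, 0) (20.4855, 0) (18.5326, 10) (0, 10)]  |A|=195.0908
8. ⊥bis P0·P7 via (36.57,3.605): [(0, 0) (20.4855, 0) (18.5326, 10) (0, 10)]  |A|=195.0908
9. ⊥bis P0·P8 via (3.06,3.935): [(0, 0.5777) (0, 0) (20.4855, 0) (18.5326, 10) (8.588, 10)]  |A|=154.6316
10. canonical 5-gon: [(0, 0.5777) (0, 0) (20.4855, 0) (18.5326, 10) (8.588, 10)]
11. shoelace: 154.6316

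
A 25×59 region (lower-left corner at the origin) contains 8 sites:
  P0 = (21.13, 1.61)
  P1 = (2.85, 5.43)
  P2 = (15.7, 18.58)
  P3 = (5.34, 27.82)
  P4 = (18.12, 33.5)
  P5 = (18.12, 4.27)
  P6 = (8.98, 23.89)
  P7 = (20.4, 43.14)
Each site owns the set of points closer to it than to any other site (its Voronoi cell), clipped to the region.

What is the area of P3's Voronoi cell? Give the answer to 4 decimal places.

1. box [0,25]×[0,59]: [(0, 0) (25, 0) (25, 59) (0, 59)]
2. ⊥bis P3·P0 via (13.235,14.715): [(0, 6.7417) (25, 21.8027) (25, 59) (0, 59)]  |A|=1118.1949
3. ⊥bis P3·P1 via (4.095,16.625): [(0, 17.0804) (14.4871, 15.4693) (25, 21.8027) (25, 59) (0, 59)]  |A|=1043.306
4. ⊥bis P3·P2 via (10.52,23.2): [(0, 17.0804) (4.6052, 16.5683) (25, 39.4352) (25, 59) (0, 59)]  |A|=826.4314
5. ⊥bis P3·P4 via (11.73,30.66): [(0, 57.0525) (0, 17.0804) (4.6052, 16.5683) (13.5404, 26.5865)]  |A|=295.9758
6. ⊥bis P3·P5 via (11.73,16.045): [(0, 57.0525) (0, 17.0804) (4.6052, 16.5683) (13.5404, 26.5865)]  |A|=295.9758
7. ⊥bis P3·P6 via (7.16,25.855): [(11.9102, 30.2546) (0, 57.0525) (0, 19.2233)]  |A|=225.2756
8. ⊥bis P3·P7 via (12.87,35.48): [(11.9102, 30.2546) (7.0411, 41.2099) (0, 48.1316) (0, 19.2233)]  |A|=193.8689
9. canonical 4-gon: [(11.9102, 30.2546) (7.0411, 41.2099) (0, 48.1316) (0, 19.2233)]
10. shoelace: 193.8689

Area of P3's cell: 193.8689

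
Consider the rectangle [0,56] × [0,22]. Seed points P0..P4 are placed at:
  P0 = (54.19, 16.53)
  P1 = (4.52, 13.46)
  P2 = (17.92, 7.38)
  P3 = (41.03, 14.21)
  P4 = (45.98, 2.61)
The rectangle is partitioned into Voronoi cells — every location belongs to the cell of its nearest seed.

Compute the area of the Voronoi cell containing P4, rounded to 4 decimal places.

1. box [0,56]×[0,22]: [(0, 0) (56, 0) (56, 22) (0, 22)]
2. ⊥bis P4·P0 via (50.085,9.57): [(0, 0) (56, 0) (56, 6.0813) (29.01, 22) (0, 22)]  |A|=1017.1778
3. ⊥bis P4·P1 via (25.25,8.035): [(23.1473, 0) (56, 0) (56, 6.0813) (29.01, 22) (28.9046, 22)]  |A|=444.6073
4. ⊥bis P4·P2 via (31.95,4.995): [(31.1009, 0) (56, 0) (56, 6.0813) (34.3094, 18.8744)]  |A|=300.9322
5. ⊥bis P4·P3 via (43.505,8.41): [(31.6722, 3.3606) (31.1009, 0) (56, 0) (56, 6.0813) (48.4639, 10.5261)]  |A|=180.1288
6. canonical 5-gon: [(31.6722, 3.3606) (31.1009, 0) (56, 0) (56, 6.0813) (48.4639, 10.5261)]
7. shoelace: 180.1288

Area of P4's cell: 180.1288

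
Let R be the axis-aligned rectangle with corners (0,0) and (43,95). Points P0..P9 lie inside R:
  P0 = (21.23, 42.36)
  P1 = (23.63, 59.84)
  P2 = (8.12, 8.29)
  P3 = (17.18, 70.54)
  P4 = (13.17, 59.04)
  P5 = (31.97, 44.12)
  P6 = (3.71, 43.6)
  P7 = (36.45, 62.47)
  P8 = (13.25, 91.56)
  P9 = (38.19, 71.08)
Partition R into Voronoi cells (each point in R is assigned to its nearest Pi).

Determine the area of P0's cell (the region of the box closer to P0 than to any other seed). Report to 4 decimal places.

Area of P0's cell: 431.4883

1. box [0,43]×[0,95]: [(0, 0) (43, 0) (43, 95) (0, 95)]
2. ⊥bis P0·P1 via (22.43,51.1): [(0, 54.1796) (0, 0) (43, 0) (43, 48.2757)]  |A|=2202.7906
3. ⊥bis P0·P2 via (14.675,25.325): [(0, 54.1796) (0, 30.9719) (43, 14.4257) (43, 48.2757)]  |A|=1226.7436
4. ⊥bis P0·P3 via (19.205,56.45): [(1.7428, 53.9403) (0, 53.6899) (0, 30.9719) (43, 14.4257) (43, 48.2757)]  |A|=1226.3169
5. ⊥bis P0·P4 via (17.2,50.7): [(19.0019, 51.5707) (0, 42.3887) (0, 30.9719) (43, 14.4257) (43, 48.2757)]  |A|=1114.7191
6. ⊥bis P0·P5 via (26.6,43.24): [(25.3783, 50.6952) (19.0019, 51.5707) (0, 42.3887) (0, 30.9719) (30.5359, 19.2218)]  |A|=632.696
7. ⊥bis P0·P6 via (12.47,42.98): [(25.3783, 50.6952) (19.0019, 51.5707) (12.8682, 48.6068) (11.312, 26.6191) (30.5359, 19.2218)]  |A|=431.4883
8. ⊥bis P0·P7 via (28.84,52.415): [(25.3783, 50.6952) (19.0019, 51.5707) (12.8682, 48.6068) (11.312, 26.6191) (30.5359, 19.2218)]  |A|=431.4883
9. ⊥bis P0·P8 via (17.24,66.96): [(25.3783, 50.6952) (19.0019, 51.5707) (12.8682, 48.6068) (11.312, 26.6191) (30.5359, 19.2218)]  |A|=431.4883
10. ⊥bis P0·P9 via (29.71,56.72): [(25.3783, 50.6952) (19.0019, 51.5707) (12.8682, 48.6068) (11.312, 26.6191) (30.5359, 19.2218)]  |A|=431.4883
11. canonical 5-gon: [(25.3783, 50.6952) (19.0019, 51.5707) (12.8682, 48.6068) (11.312, 26.6191) (30.5359, 19.2218)]
12. shoelace: 431.4883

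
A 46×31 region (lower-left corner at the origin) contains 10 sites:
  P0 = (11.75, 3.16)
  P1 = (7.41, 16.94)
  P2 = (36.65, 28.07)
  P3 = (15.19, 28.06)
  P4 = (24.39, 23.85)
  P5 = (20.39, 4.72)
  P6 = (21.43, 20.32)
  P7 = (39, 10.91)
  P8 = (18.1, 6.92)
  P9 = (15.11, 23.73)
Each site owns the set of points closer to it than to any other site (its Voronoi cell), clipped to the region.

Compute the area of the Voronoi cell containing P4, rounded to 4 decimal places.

Area of P4's cell: 117.8633

1. box [0,46]×[0,31]: [(0, 0) (46, 0) (46, 31) (0, 31)]
2. ⊥bis P4·P0 via (18.07,13.505): [(0, 24.5444) (40.1759, 0) (46, 0) (46, 31) (0, 31)]  |A|=932.9538
3. ⊥bis P4·P1 via (15.9,20.395): [(18.9136, 12.9896) (40.1759, 0) (46, 0) (46, 31) (11.5843, 31)]  |A|=767.5854
4. ⊥bis P4·P2 via (30.52,25.96): [(18.9136, 12.9896) (39.2639, 0.5572) (28.7852, 31) (11.5843, 31)]  |A|=399.5192
5. ⊥bis P4·P3 via (19.79,25.955): [(16.5334, 18.8385) (18.9136, 12.9896) (39.2639, 0.5572) (28.7852, 31) (22.0986, 31)]  |A|=335.5841
6. ⊥bis P4·P5 via (22.39,14.285): [(16.5334, 18.8385) (18.0141, 15.2) (35.4808, 11.5478) (28.7852, 31) (22.0986, 31)]  |A|=229.6084
7. ⊥bis P4·P6 via (22.91,22.085): [(19.3754, 25.0489) (35.4749, 11.549) (35.4808, 11.5478) (28.7852, 31) (22.0986, 31)]  |A|=131.3706
8. ⊥bis P4·P7 via (31.695,17.38): [(19.3754, 25.0489) (30.3423, 15.8528) (32.9756, 18.8259) (28.7852, 31) (22.0986, 31)]  |A|=118.0542
9. ⊥bis P4·P8 via (21.245,15.385): [(19.3754, 25.0489) (30.3423, 15.8528) (32.9756, 18.8259) (28.7852, 31) (22.0986, 31)]  |A|=118.0542
10. ⊥bis P4·P9 via (19.75,23.79): [(19.7239, 25.8105) (19.7376, 24.7451) (30.3423, 15.8528) (32.9756, 18.8259) (28.7852, 31) (22.0986, 31)]  |A|=117.8633
11. canonical 6-gon: [(19.7239, 25.8105) (19.7376, 24.7451) (30.3423, 15.8528) (32.9756, 18.8259) (28.7852, 31) (22.0986, 31)]
12. shoelace: 117.8633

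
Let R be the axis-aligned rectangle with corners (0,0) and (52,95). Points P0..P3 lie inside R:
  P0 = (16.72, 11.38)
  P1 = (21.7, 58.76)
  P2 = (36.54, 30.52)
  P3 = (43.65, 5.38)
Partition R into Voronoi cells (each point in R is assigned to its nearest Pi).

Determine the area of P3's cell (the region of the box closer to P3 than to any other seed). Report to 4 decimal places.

Area of P3's cell: 400.1117

1. box [0,52]×[0,95]: [(0, 0) (52, 0) (52, 95) (0, 95)]
2. ⊥bis P3·P0 via (30.185,8.38): [(28.3179, 0) (52, 0) (52, 95) (49.4839, 95)]  |A|=1244.4116
3. ⊥bis P3·P1 via (32.675,32.07): [(35.7443, 33.3321) (28.3179, 0) (52, 0) (52, 40.0165)]  |A|=719.9341
4. ⊥bis P3·P2 via (40.095,17.95): [(31.7941, 15.6024) (28.3179, 0) (52, 0) (52, 21.3169)]  |A|=400.1117
5. canonical 4-gon: [(31.7941, 15.6024) (28.3179, 0) (52, 0) (52, 21.3169)]
6. shoelace: 400.1117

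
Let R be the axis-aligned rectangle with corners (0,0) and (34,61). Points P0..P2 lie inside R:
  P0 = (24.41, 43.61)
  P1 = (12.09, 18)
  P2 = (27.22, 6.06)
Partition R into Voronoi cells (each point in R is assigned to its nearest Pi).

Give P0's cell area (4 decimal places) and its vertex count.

1. box [0,34]×[0,61]: [(0, 0) (34, 0) (34, 61) (0, 61)]
2. ⊥bis P0·P1 via (18.25,30.805): [(0, 39.5844) (34, 23.2283) (34, 61) (0, 61)]  |A|=1006.1849
3. ⊥bis P0·P2 via (25.815,24.835): [(0, 39.5844) (30.0078, 25.1488) (34, 25.4475) (34, 61) (0, 61)]  |A|=1001.755
4. canonical 5-gon: [(0, 39.5844) (30.0078, 25.1488) (34, 25.4475) (34, 61) (0, 61)]
5. shoelace: 1001.755

Area of P0's cell: 1001.7550 (5 vertices)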